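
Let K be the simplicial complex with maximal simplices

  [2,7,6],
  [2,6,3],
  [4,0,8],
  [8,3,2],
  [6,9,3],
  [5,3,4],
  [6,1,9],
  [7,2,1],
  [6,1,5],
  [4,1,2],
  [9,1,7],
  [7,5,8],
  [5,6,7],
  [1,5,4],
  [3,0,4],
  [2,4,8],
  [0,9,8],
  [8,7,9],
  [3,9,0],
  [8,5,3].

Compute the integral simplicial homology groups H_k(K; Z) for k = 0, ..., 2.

We work with the vertex ordering 0 < 1 < 2 < 3 < 4 < 5 < 6 < 7 < 8 < 9. The simplices of K, each written with vertices in increasing order, are:

  0-simplices (10): [0], [1], [2], [3], [4], [5], [6], [7], [8], [9]
  1-simplices (30): (30 of them)
  2-simplices (20): (20 of them)

Hence C_0 ≅ Z^10, C_1 ≅ Z^30, C_2 ≅ Z^20.

Boundary ∂_1: C_1 → C_0 maps an edge to its endpoints' difference, ∂[p,q] = q − p. For instance
  ∂[5,8] = [8] − [5].
The 10×30 boundary matrix has rank 9 and Smith normal form diag(1,1,1,1,1,1,1,1,1).

Boundary ∂_2: C_2 → C_1 acts by ∂[p,q,r] = [q,r] − [p,r] + [p,q]. For instance
  ∂[5,6,7] = [6,7] − [5,7] + [5,6],
  ∂[0,3,9] = [3,9] − [0,9] + [0,3].
The 30×20 boundary matrix has rank 20 and Smith normal form diag(1,1,1,1,1,1,1,1,1,1,1,1,1,1,1,1,1,1,1,2).

Computing H_k = (kernel of ∂_k) / (image of ∂_{k+1}):

  H_0: rank C_0 − rank ∂_1 = 10 − 9 = 1, and the invariant factors of ∂_1 are all 1, so H_0 ≅ Z.
  H_1: rank ker ∂_1 − rank ∂_2 = (30 − 9) − 20 = 1, and ∂_2 has invariant factor 2 > 1, so H_1 ≅ Z ⊕ Z/2.
  H_2: rank ker ∂_2 − rank ∂_3 = (20 − 20) − 0 = 0, and there is no ∂_3, so H_2 ≅ 0.

As a check, the Euler characteristic is 10 − 30 + 20 = 0, which agrees with 1 − 1 + 0 = 0.

H_0 = Z,  H_1 = Z ⊕ Z/2,  H_2 = 0.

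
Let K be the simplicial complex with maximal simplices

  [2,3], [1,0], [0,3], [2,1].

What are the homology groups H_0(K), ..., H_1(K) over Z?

We work with the vertex ordering 0 < 1 < 2 < 3. The simplices of K, each written with vertices in increasing order, are:

  0-simplices (4): [0], [1], [2], [3]
  1-simplices (4): [0,1], [0,3], [1,2], [2,3]

so the chain groups are C_0 ≅ Z^4, C_1 ≅ Z^4.

∂_1: C_1 → C_0 maps an edge to its endpoints' difference, ∂[p,q] = q − p.
The 4×4 boundary matrix has rank 3 and Smith normal form diag(1,1,1).

Reading off H_k = ker ∂_k / im ∂_{k+1}:

  H_0: rank C_0 − rank ∂_1 = 4 − 3 = 1, and the invariant factors of ∂_1 are all 1, so H_0 = Z.
  H_1: rank ker ∂_1 − rank ∂_2 = (4 − 3) − 0 = 1, and there is no ∂_2, so H_1 = Z.

H_0 = Z,  H_1 = Z.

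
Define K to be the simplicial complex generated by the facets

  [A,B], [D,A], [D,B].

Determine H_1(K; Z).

Order the vertices as A < B < D. Listing each simplex with vertices in this order, K has dimension 1 with simplices:

  0-simplices (3): A, B, D
  1-simplices (3): AB, AD, BD

so the chain groups are C_0 ≅ Z^3, C_1 ≅ Z^3.

Boundary ∂_1: C_1 → C_0 sends each edge [p,q] (with p < q) to q − p.
This gives a 3×3 integer matrix of rank 2; reducing to Smith normal form yields diagonal entries (1,1).

Reading off H_k = ker ∂_k / im ∂_{k+1}:

  H_1: rank ker ∂_1 − rank ∂_2 = (3 − 2) − 0 = 1, and there is no ∂_2, so H_1 ≅ Z.

(K is a triangulation of the circle S^1.)

H_1 ≅ Z.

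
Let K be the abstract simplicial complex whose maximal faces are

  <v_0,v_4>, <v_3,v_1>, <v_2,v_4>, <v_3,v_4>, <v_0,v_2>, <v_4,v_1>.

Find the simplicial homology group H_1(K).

K has 5 vertices, 6 edges.
rank ∂_1 = 4, rank ∂_2 = 0 ⇒ b_1 = 6 − 4 − 0 = 2. So H_1 ≅ Z^2.

H_1 ≅ Z^2.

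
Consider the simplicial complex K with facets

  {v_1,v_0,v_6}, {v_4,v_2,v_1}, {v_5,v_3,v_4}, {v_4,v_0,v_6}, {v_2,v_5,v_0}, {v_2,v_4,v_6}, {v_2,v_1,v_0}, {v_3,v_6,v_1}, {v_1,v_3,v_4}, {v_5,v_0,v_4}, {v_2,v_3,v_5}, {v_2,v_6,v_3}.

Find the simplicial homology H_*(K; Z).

H_0 ≅ Z,  H_1 ≅ Z/2,  H_2 = 0.

Take the total order v_0 < v_1 < v_2 < v_3 < v_4 < v_5 < v_6 on the vertex set. Then K (dimension 2) consists of the simplices:

  0-simplices (7): [v_0], [v_1], [v_2], [v_3], [v_4], [v_5], [v_6]
  1-simplices (18): (18 of them)
  2-simplices (12): (12 of them)

Hence C_0 ≅ Z^7, C_1 ≅ Z^18, C_2 ≅ Z^12.

∂_1: C_1 → C_0 sends each edge [p,q] (with p < q) to q − p. For instance
  ∂[v_0,v_6] = [v_6] − [v_0].
As a 7×18 matrix over Z this has rank 6, with invariant factors (1,1,1,1,1,1).

The boundary map ∂_2: C_2 → C_1 sends each 2-simplex [p,q,r] to [q,r] − [p,r] + [p,q]. For instance
  ∂[v_0,v_1,v_2] = [v_1,v_2] − [v_0,v_2] + [v_0,v_1],
  ∂[v_2,v_4,v_6] = [v_4,v_6] − [v_2,v_6] + [v_2,v_4].
The resulting 18×12 matrix has rank 12, and its Smith normal form has invariant factors (1,1,1,1,1,1,1,1,1,1,1,2).

Computing H_k = (kernel of ∂_k) / (image of ∂_{k+1}):

  H_0: rank C_0 − rank ∂_1 = 7 − 6 = 1, and the invariant factors of ∂_1 are all 1, so H_0 = Z.
  H_1: rank ker ∂_1 − rank ∂_2 = (18 − 6) − 12 = 0, and ∂_2 has invariant factor 2 > 1, so H_1 = Z/2.
  H_2: rank ker ∂_2 − rank ∂_3 = (12 − 12) − 0 = 0, and there is no ∂_3, so H_2 = 0.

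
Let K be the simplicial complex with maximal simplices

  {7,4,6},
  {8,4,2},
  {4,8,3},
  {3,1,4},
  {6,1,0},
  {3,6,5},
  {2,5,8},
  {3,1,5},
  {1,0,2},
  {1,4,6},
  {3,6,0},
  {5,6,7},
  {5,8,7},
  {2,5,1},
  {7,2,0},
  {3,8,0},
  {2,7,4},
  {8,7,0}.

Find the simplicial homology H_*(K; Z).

H_0 = Z,  H_1 = Z ⊕ Z_2,  H_2 = 0.

Fix the vertex order 0 < 1 < 2 < 3 < 4 < 5 < 6 < 7 < 8 and write every simplex with vertices in increasing order. Then dim K = 2 and the simplices of K are:

  0-simplices (9): [0], [1], [2], [3], [4], [5], [6], [7], [8]
  1-simplices (27): (27 of them)
  2-simplices (18): [0,1,2], [0,1,6], [0,2,7], [0,3,6], [0,3,8], [0,7,8], [1,2,5], [1,3,4], [1,3,5], [1,4,6], [2,4,7], [2,4,8], [2,5,8], [3,4,8], [3,5,6], [4,6,7], [5,6,7], [5,7,8]

giving chain groups C_0 ≅ Z^9, C_1 ≅ Z^27, C_2 ≅ Z^18.

∂_1: C_1 → C_0 sends each edge [p,q] (with p < q) to q − p.
This gives a 9×27 integer matrix of rank 8; reducing to Smith normal form yields diagonal entries (1,1,1,1,1,1,1,1).

∂_2: C_2 → C_1 acts by ∂[p,q,r] = [q,r] − [p,r] + [p,q]. For instance
  ∂[2,5,8] = [5,8] − [2,8] + [2,5],
  ∂[5,6,7] = [6,7] − [5,7] + [5,6].
This gives a 27×18 integer matrix of rank 18; reducing to Smith normal form yields diagonal entries (1,1,1,1,1,1,1,1,1,1,1,1,1,1,1,1,1,2).

Reading off H_k = ker ∂_k / im ∂_{k+1}:

  H_0: rank C_0 − rank ∂_1 = 9 − 8 = 1, and the invariant factors of ∂_1 are all 1, so H_0 ≅ Z.
  H_1: rank ker ∂_1 − rank ∂_2 = (27 − 8) − 18 = 1, and ∂_2 has invariant factor 2 > 1, so H_1 ≅ Z ⊕ Z_2.
  H_2: rank ker ∂_2 − rank ∂_3 = (18 − 18) − 0 = 0, and there is no ∂_3, so H_2 ≅ 0.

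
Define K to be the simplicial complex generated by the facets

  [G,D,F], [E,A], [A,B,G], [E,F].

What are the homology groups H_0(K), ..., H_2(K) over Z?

We work with the vertex ordering A < B < D < E < F < G. The simplices of K, each written with vertices in increasing order, are:

  0-simplices (6): A, B, D, E, F, G
  1-simplices (8): AB, AE, AG, BG, DF, DG, EF, FG
  2-simplices (2): ABG, DFG

Hence C_0 ≅ Z^6, C_1 ≅ Z^8, C_2 ≅ Z^2.

Boundary ∂_1: C_1 → C_0 sends each edge [p,q] (with p < q) to q − p. For instance
  ∂BG = G − B.
The resulting 6×8 matrix has rank 5, and its Smith normal form has invariant factors (1,1,1,1,1).

The boundary map ∂_2: C_2 → C_1 sends each 2-simplex [p,q,r] to [q,r] − [p,r] + [p,q]. For instance
  ∂DFG = FG − DG + DF,
  ∂ABG = BG − AG + AB.
The resulting 8×2 matrix has rank 2, and its Smith normal form has invariant factors (1,1).

Computing H_k = (kernel of ∂_k) / (image of ∂_{k+1}):

  H_0: rank C_0 − rank ∂_1 = 6 − 5 = 1, and the invariant factors of ∂_1 are all 1, so H_0 ≅ Z.
  H_1: rank ker ∂_1 − rank ∂_2 = (8 − 5) − 2 = 1, and the invariant factors of ∂_2 are all 1, so H_1 ≅ Z.
  H_2: rank ker ∂_2 − rank ∂_3 = (2 − 2) − 0 = 0, and there is no ∂_3, so H_2 ≅ 0.

H_0 ≅ Z,  H_1 ≅ Z,  H_2 = 0.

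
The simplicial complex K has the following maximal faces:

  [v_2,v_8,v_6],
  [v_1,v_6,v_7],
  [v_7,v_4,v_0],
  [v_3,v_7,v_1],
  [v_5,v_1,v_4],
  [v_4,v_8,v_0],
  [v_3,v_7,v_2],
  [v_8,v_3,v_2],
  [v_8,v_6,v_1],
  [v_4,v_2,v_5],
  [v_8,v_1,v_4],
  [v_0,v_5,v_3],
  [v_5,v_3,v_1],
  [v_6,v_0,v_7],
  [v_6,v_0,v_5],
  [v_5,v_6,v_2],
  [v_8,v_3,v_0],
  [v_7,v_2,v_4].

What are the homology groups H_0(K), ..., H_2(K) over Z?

Take the total order v_0 < v_1 < v_2 < v_3 < v_4 < v_5 < v_6 < v_7 < v_8 on the vertex set. Then K (dimension 2) consists of the simplices:

  0-simplices (9): [v_0], [v_1], [v_2], [v_3], [v_4], [v_5], [v_6], [v_7], [v_8]
  1-simplices (27): (27 of them)
  2-simplices (18): (18 of them)

so the chain groups are C_0 ≅ Z^9, C_1 ≅ Z^27, C_2 ≅ Z^18.

The boundary map ∂_1: C_1 → C_0 sends each edge [p,q] (with p < q) to q − p.
The resulting 9×27 matrix has rank 8, and its Smith normal form has invariant factors (1,1,1,1,1,1,1,1).

Boundary ∂_2: C_2 → C_1 sends each 2-simplex [p,q,r] to [q,r] − [p,r] + [p,q]. For instance
  ∂[v_2,v_6,v_8] = [v_6,v_8] − [v_2,v_8] + [v_2,v_6],
  ∂[v_1,v_4,v_8] = [v_4,v_8] − [v_1,v_8] + [v_1,v_4].
The resulting 27×18 matrix has rank 17, and its Smith normal form has invariant factors (1,1,1,1,1,1,1,1,1,1,1,1,1,1,1,1,1).

Reading off H_k = ker ∂_k / im ∂_{k+1}:

  H_0: rank C_0 − rank ∂_1 = 9 − 8 = 1, and the invariant factors of ∂_1 are all 1, so H_0 ≅ Z.
  H_1: rank ker ∂_1 − rank ∂_2 = (27 − 8) − 17 = 2, and the invariant factors of ∂_2 are all 1, so H_1 ≅ Z^2.
  H_2: rank ker ∂_2 − rank ∂_3 = (18 − 17) − 0 = 1, and there is no ∂_3, so H_2 ≅ Z.

H_0 ≅ Z,  H_1 ≅ Z^2,  H_2 ≅ Z.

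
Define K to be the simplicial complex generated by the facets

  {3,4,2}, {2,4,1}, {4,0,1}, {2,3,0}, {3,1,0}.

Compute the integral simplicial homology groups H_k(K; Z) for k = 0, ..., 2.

H_0 = Z,  H_1 = Z,  H_2 = 0.

Take the total order 0 < 1 < 2 < 3 < 4 on the vertex set. Then K (dimension 2) consists of the simplices:

  0-simplices (5): [0], [1], [2], [3], [4]
  1-simplices (10): [0,1], [0,2], [0,3], [0,4], [1,2], [1,3], [1,4], [2,3], [2,4], [3,4]
  2-simplices (5): [0,1,3], [0,1,4], [0,2,3], [1,2,4], [2,3,4]

giving chain groups C_0 ≅ Z^5, C_1 ≅ Z^10, C_2 ≅ Z^5.

Boundary ∂_1: C_1 → C_0 is given by ∂[p,q] = [q] − [p]. For instance
  ∂[2,4] = [4] − [2].
The 5×10 boundary matrix has rank 4 and Smith normal form diag(1,1,1,1).

The boundary map ∂_2: C_2 → C_1 acts by ∂[p,q,r] = [q,r] − [p,r] + [p,q]. For instance
  ∂[0,1,4] = [1,4] − [0,4] + [0,1],
  ∂[2,3,4] = [3,4] − [2,4] + [2,3].
The resulting 10×5 matrix has rank 5, and its Smith normal form has invariant factors (1,1,1,1,1).

Now H_k = ker ∂_k / im ∂_{k+1}, so:

  H_0: rank C_0 − rank ∂_1 = 5 − 4 = 1, and the invariant factors of ∂_1 are all 1, so H_0 = Z.
  H_1: rank ker ∂_1 − rank ∂_2 = (10 − 4) − 5 = 1, and the invariant factors of ∂_2 are all 1, so H_1 = Z.
  H_2: rank ker ∂_2 − rank ∂_3 = (5 − 5) − 0 = 0, and there is no ∂_3, so H_2 = 0.

As a check, the Euler characteristic is 5 − 10 + 5 = 0, which agrees with 1 − 1 + 0 = 0.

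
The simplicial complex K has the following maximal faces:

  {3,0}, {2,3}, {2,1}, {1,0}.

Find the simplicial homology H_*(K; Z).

Order the vertices as 0 < 1 < 2 < 3. Listing each simplex with vertices in this order, K has dimension 1 with simplices:

  0-simplices (4): [0], [1], [2], [3]
  1-simplices (4): [0,1], [0,3], [1,2], [2,3]

giving chain groups C_0 ≅ Z^4, C_1 ≅ Z^4.

Boundary ∂_1: C_1 → C_0 sends each edge [p,q] (with p < q) to q − p. For instance
  ∂[0,1] = [1] − [0].
The resulting 4×4 matrix has rank 3, and its Smith normal form has invariant factors (1,1,1).

Computing H_k = (kernel of ∂_k) / (image of ∂_{k+1}):

  H_0: rank C_0 − rank ∂_1 = 4 − 3 = 1, and the invariant factors of ∂_1 are all 1, so H_0 ≅ Z.
  H_1: rank ker ∂_1 − rank ∂_2 = (4 − 3) − 0 = 1, and there is no ∂_2, so H_1 ≅ Z.

(K is a triangulation of the circle S^1.)

H_0 ≅ Z,  H_1 ≅ Z.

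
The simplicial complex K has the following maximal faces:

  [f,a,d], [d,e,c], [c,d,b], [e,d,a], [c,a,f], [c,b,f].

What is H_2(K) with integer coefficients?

H_2 ≅ 0.

Take the total order a < b < c < d < e < f on the vertex set. Then K (dimension 2) consists of the simplices:

  0-simplices (6): a, b, c, d, e, f
  1-simplices (12): ac, ad, ae, af, bc, bd, bf, cd, ce, cf, de, df
  2-simplices (6): acf, ade, adf, bcd, bcf, cde

giving chain groups C_0 ≅ Z^6, C_1 ≅ Z^12, C_2 ≅ Z^6.

∂_1: C_1 → C_0 is given by ∂[p,q] = [q] − [p].
The resulting 6×12 matrix has rank 5, and its Smith normal form has invariant factors (1,1,1,1,1).

The boundary map ∂_2: C_2 → C_1 acts by ∂[p,q,r] = [q,r] − [p,r] + [p,q]. For instance
  ∂adf = df − af + ad,
  ∂bcf = cf − bf + bc.
As a 12×6 matrix over Z this has rank 6, with invariant factors (1,1,1,1,1,1).

From H_k ≅ ker(∂_k) / im(∂_{k+1}) we obtain:

  H_2: rank ker ∂_2 − rank ∂_3 = (6 − 6) − 0 = 0, and there is no ∂_3, so H_2 ≅ 0.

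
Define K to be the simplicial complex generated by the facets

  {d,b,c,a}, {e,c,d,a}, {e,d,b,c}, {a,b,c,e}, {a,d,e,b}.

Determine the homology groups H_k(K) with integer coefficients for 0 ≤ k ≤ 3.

H_0 ≅ Z,  H_1 = 0,  H_2 = 0,  H_3 ≅ Z.

Take the total order a < b < c < d < e on the vertex set. Then K (dimension 3) consists of the simplices:

  0-simplices (5): a, b, c, d, e
  1-simplices (10): ab, ac, ad, ae, bc, bd, be, cd, ce, de
  2-simplices (10): abc, abd, abe, acd, ace, ade, bcd, bce, bde, cde
  3-simplices (5): abcd, abce, abde, acde, bcde

giving chain groups C_0 ≅ Z^5, C_1 ≅ Z^10, C_2 ≅ Z^10, C_3 ≅ Z^5.

Boundary ∂_1: C_1 → C_0 sends each edge [p,q] (with p < q) to q − p. For instance
  ∂ab = b − a.
This gives a 5×10 integer matrix of rank 4; reducing to Smith normal form yields diagonal entries (1,1,1,1).

Boundary ∂_2: C_2 → C_1 sends each 2-simplex [p,q,r] to [q,r] − [p,r] + [p,q]. For instance
  ∂abd = bd − ad + ab,
  ∂bcd = cd − bd + bc.
As a 10×10 matrix over Z this has rank 6, with invariant factors (1,1,1,1,1,1).

∂_3: C_3 → C_2 sends each 3-simplex σ to the alternating sum Σ_i (−1)^i (σ with its i-th vertex removed). For instance
  ∂bcde = cde − bde + bce − bcd,
  ∂abde = bde − ade + abe − abd.
The resulting 10×5 matrix has rank 4, and its Smith normal form has invariant factors (1,1,1,1).

Reading off H_k = ker ∂_k / im ∂_{k+1}:

  H_0: rank C_0 − rank ∂_1 = 5 − 4 = 1, and the invariant factors of ∂_1 are all 1, so H_0 = Z.
  H_1: rank ker ∂_1 − rank ∂_2 = (10 − 4) − 6 = 0, and the invariant factors of ∂_2 are all 1, so H_1 = 0.
  H_2: rank ker ∂_2 − rank ∂_3 = (10 − 6) − 4 = 0, and the invariant factors of ∂_3 are all 1, so H_2 = 0.
  H_3: rank ker ∂_3 − rank ∂_4 = (5 − 4) − 0 = 1, and there is no ∂_4, so H_3 = Z.

As a check, the Euler characteristic is 5 − 10 + 10 − 5 = 0, which agrees with 1 − 0 + 0 − 1 = 0.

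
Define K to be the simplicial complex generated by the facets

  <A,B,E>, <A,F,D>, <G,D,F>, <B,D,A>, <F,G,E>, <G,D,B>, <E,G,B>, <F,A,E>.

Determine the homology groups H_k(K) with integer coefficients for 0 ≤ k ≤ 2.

Fix the vertex order A < B < D < E < F < G and write every simplex with vertices in increasing order. Then dim K = 2 and the simplices of K are:

  0-simplices (6): A, B, D, E, F, G
  1-simplices (12): AB, AD, AE, AF, BD, BE, BG, DF, DG, EF, EG, FG
  2-simplices (8): ABD, ABE, ADF, AEF, BDG, BEG, DFG, EFG

Hence C_0 ≅ Z^6, C_1 ≅ Z^12, C_2 ≅ Z^8.

∂_1: C_1 → C_0 sends each edge [p,q] (with p < q) to q − p. For instance
  ∂AB = B − A.
This gives a 6×12 integer matrix of rank 5; reducing to Smith normal form yields diagonal entries (1,1,1,1,1).

The boundary map ∂_2: C_2 → C_1 sends each 2-simplex [p,q,r] to [q,r] − [p,r] + [p,q]. For instance
  ∂AEF = EF − AF + AE,
  ∂ABD = BD − AD + AB.
As a 12×8 matrix over Z this has rank 7, with invariant factors (1,1,1,1,1,1,1).

Now H_k = ker ∂_k / im ∂_{k+1}, so:

  H_0: rank C_0 − rank ∂_1 = 6 − 5 = 1, and the invariant factors of ∂_1 are all 1, so H_0 ≅ Z.
  H_1: rank ker ∂_1 − rank ∂_2 = (12 − 5) − 7 = 0, and the invariant factors of ∂_2 are all 1, so H_1 ≅ 0.
  H_2: rank ker ∂_2 − rank ∂_3 = (8 − 7) − 0 = 1, and there is no ∂_3, so H_2 ≅ Z.

As a check, the Euler characteristic is 6 − 12 + 8 = 2, which agrees with 1 − 0 + 1 = 2.

H_0 = Z,  H_1 = 0,  H_2 = Z.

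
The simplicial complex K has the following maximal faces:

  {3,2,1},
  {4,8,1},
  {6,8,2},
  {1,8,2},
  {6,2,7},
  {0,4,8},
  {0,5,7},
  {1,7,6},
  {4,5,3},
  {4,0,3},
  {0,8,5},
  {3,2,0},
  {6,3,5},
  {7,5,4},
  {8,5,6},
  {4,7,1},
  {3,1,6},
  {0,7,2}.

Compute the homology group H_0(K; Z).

K has 9 vertices, 27 edges, 18 triangles.
rank ∂_0 = 0, rank ∂_1 = 8 ⇒ b_0 = 9 − 0 − 8 = 1; all invariant factors of ∂_1 are 1 so no torsion. So H_0 ≅ Z.

H_0 = Z.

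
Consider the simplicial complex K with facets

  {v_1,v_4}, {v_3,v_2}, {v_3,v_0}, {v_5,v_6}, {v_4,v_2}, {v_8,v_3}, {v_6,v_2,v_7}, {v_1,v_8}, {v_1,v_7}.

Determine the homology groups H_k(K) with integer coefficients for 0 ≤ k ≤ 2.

H_0 ≅ Z,  H_1 ≅ Z^2,  H_2 = 0.

K has 9 vertices, 11 edges, 1 triangle.
rank ∂_0 = 0, rank ∂_1 = 8 ⇒ b_0 = 9 − 0 − 8 = 1; all invariant factors of ∂_1 are 1 so no torsion. So H_0 ≅ Z.
rank ∂_1 = 8, rank ∂_2 = 1 ⇒ b_1 = 11 − 8 − 1 = 2; all invariant factors of ∂_2 are 1 so no torsion. So H_1 ≅ Z^2.
rank ∂_2 = 1, rank ∂_3 = 0 ⇒ b_2 = 1 − 1 − 0 = 0. So H_2 ≅ 0.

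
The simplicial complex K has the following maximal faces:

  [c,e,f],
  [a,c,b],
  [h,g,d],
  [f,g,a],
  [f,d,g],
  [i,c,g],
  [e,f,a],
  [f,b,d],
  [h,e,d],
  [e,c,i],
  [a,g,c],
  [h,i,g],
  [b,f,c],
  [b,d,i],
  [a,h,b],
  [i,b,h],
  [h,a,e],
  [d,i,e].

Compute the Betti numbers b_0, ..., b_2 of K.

b_0 = 1, b_1 = 1, b_2 = 0.

Take the total order a < b < c < d < e < f < g < h < i on the vertex set. Then K (dimension 2) consists of the simplices:

  0-simplices (9): a, b, c, d, e, f, g, h, i
  1-simplices (27): ab, ac, ae, af, ag, ah, bc, bd, bf, bh, bi, ce, cf, cg, ci, de, df, dg, dh, di, ef, eh, ei, fg, gh, gi, hi
  2-simplices (18): abc, abh, acg, aef, aeh, afg, bcf, bdf, bdi, bhi, cef, cei, cgi, deh, dei, dfg, dgh, ghi

giving chain groups C_0 ≅ Z^9, C_1 ≅ Z^27, C_2 ≅ Z^18.

∂_1: C_1 → C_0 is given by ∂[p,q] = [q] − [p].
As a 9×27 matrix over Z this has rank 8, with invariant factors (1,1,1,1,1,1,1,1).

The boundary map ∂_2: C_2 → C_1 acts by ∂[p,q,r] = [q,r] − [p,r] + [p,q]. For instance
  ∂abc = bc − ac + ab,
  ∂cei = ei − ci + ce.
The resulting 27×18 matrix has rank 18, and its Smith normal form has invariant factors (1,1,1,1,1,1,1,1,1,1,1,1,1,1,1,1,1,2).

From H_k ≅ ker(∂_k) / im(∂_{k+1}) we obtain:

  H_0: rank C_0 − rank ∂_1 = 9 − 8 = 1, and the invariant factors of ∂_1 are all 1, so H_0 = Z.
  H_1: rank ker ∂_1 − rank ∂_2 = (27 − 8) − 18 = 1, and ∂_2 has invariant factor 2 > 1, so H_1 = Z ⊕ Z_2.
  H_2: rank ker ∂_2 − rank ∂_3 = (18 − 18) − 0 = 0, and there is no ∂_3, so H_2 = 0.

Hence the Betti numbers are b_0 = 1, b_1 = 1, b_2 = 0.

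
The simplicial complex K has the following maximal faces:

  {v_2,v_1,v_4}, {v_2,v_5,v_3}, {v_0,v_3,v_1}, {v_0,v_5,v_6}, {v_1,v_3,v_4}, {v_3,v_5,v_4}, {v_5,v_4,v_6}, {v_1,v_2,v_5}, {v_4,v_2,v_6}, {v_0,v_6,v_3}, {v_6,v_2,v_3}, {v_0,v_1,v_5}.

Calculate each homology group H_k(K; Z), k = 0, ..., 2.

H_0 ≅ Z,  H_1 ≅ Z/2,  H_2 = 0.

Fix the vertex order v_0 < v_1 < v_2 < v_3 < v_4 < v_5 < v_6 and write every simplex with vertices in increasing order. Then dim K = 2 and the simplices of K are:

  0-simplices (7): [v_0], [v_1], [v_2], [v_3], [v_4], [v_5], [v_6]
  1-simplices (18): (18 of them)
  2-simplices (12): (12 of them)

so the chain groups are C_0 ≅ Z^7, C_1 ≅ Z^18, C_2 ≅ Z^12.

Boundary ∂_1: C_1 → C_0 maps an edge to its endpoints' difference, ∂[p,q] = q − p.
As a 7×18 matrix over Z this has rank 6, with invariant factors (1,1,1,1,1,1).

Boundary ∂_2: C_2 → C_1 acts by ∂[p,q,r] = [q,r] − [p,r] + [p,q]. For instance
  ∂[v_0,v_5,v_6] = [v_5,v_6] − [v_0,v_6] + [v_0,v_5],
  ∂[v_2,v_3,v_5] = [v_3,v_5] − [v_2,v_5] + [v_2,v_3].
The 18×12 boundary matrix has rank 12 and Smith normal form diag(1,1,1,1,1,1,1,1,1,1,1,2).

Reading off H_k = ker ∂_k / im ∂_{k+1}:

  H_0: rank C_0 − rank ∂_1 = 7 − 6 = 1, and the invariant factors of ∂_1 are all 1, so H_0 = Z.
  H_1: rank ker ∂_1 − rank ∂_2 = (18 − 6) − 12 = 0, and ∂_2 has invariant factor 2 > 1, so H_1 = Z/2.
  H_2: rank ker ∂_2 − rank ∂_3 = (12 − 12) − 0 = 0, and there is no ∂_3, so H_2 = 0.

As a check, the Euler characteristic is 7 − 18 + 12 = 1, which agrees with 1 − 0 + 0 = 1.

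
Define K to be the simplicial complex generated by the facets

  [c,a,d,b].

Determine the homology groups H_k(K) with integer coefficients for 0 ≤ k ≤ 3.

H_0 ≅ Z,  H_1 = 0,  H_2 = 0,  H_3 = 0.

Fix the vertex order a < b < c < d and write every simplex with vertices in increasing order. Then dim K = 3 and the simplices of K are:

  0-simplices (4): a, b, c, d
  1-simplices (6): ab, ac, ad, bc, bd, cd
  2-simplices (4): abc, abd, acd, bcd
  3-simplices (1): abcd

so the chain groups are C_0 ≅ Z^4, C_1 ≅ Z^6, C_2 ≅ Z^4, C_3 ≅ Z^1.

Boundary ∂_1: C_1 → C_0 is given by ∂[p,q] = [q] − [p]. For instance
  ∂ac = c − a.
The resulting 4×6 matrix has rank 3, and its Smith normal form has invariant factors (1,1,1).

Boundary ∂_2: C_2 → C_1 sends each 2-simplex [p,q,r] to [q,r] − [p,r] + [p,q]. For instance
  ∂bcd = cd − bd + bc,
  ∂abd = bd − ad + ab.
As a 6×4 matrix over Z this has rank 3, with invariant factors (1,1,1).

The boundary map ∂_3: C_3 → C_2 sends each 3-simplex σ to the alternating sum Σ_i (−1)^i (σ with its i-th vertex removed). For instance
  ∂abcd = bcd − acd + abd − abc.
The 4×1 boundary matrix has rank 1 and Smith normal form diag(1).

From H_k ≅ ker(∂_k) / im(∂_{k+1}) we obtain:

  H_0: rank C_0 − rank ∂_1 = 4 − 3 = 1, and the invariant factors of ∂_1 are all 1, so H_0 ≅ Z.
  H_1: rank ker ∂_1 − rank ∂_2 = (6 − 3) − 3 = 0, and the invariant factors of ∂_2 are all 1, so H_1 ≅ 0.
  H_2: rank ker ∂_2 − rank ∂_3 = (4 − 3) − 1 = 0, and the invariant factors of ∂_3 are all 1, so H_2 ≅ 0.
  H_3: rank ker ∂_3 − rank ∂_4 = (1 − 1) − 0 = 0, and there is no ∂_4, so H_3 ≅ 0.

As a check, the Euler characteristic is 4 − 6 + 4 − 1 = 1, which agrees with 1 − 0 + 0 − 0 = 1.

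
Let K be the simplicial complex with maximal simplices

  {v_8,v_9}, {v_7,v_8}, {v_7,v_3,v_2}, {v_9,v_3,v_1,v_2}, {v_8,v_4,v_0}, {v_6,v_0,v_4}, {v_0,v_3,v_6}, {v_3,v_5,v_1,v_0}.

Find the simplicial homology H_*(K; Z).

H_0 = Z,  H_1 = Z^2,  H_2 = 0,  H_3 = 0.

K has 10 vertices, 21 edges, 12 triangles, 2 3-simplices.
rank ∂_0 = 0, rank ∂_1 = 9 ⇒ b_0 = 10 − 0 − 9 = 1; all invariant factors of ∂_1 are 1 so no torsion. So H_0 = Z.
rank ∂_1 = 9, rank ∂_2 = 10 ⇒ b_1 = 21 − 9 − 10 = 2; all invariant factors of ∂_2 are 1 so no torsion. So H_1 = Z^2.
rank ∂_2 = 10, rank ∂_3 = 2 ⇒ b_2 = 12 − 10 − 2 = 0; all invariant factors of ∂_3 are 1 so no torsion. So H_2 = 0.
rank ∂_3 = 2, rank ∂_4 = 0 ⇒ b_3 = 2 − 2 − 0 = 0. So H_3 = 0.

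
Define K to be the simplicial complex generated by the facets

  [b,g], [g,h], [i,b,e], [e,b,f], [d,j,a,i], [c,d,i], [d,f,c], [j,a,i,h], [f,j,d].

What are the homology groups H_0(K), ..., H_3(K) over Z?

H_0 ≅ Z,  H_1 ≅ Z^2,  H_2 = 0,  H_3 = 0.

We work with the vertex ordering a < b < c < d < e < f < g < h < i < j. The simplices of K, each written with vertices in increasing order, are:

  0-simplices (10): a, b, c, d, e, f, g, h, i, j
  1-simplices (21): ad, ah, ai, aj, be, bf, bg, bi, cd, cf, ci, df, di, dj, ef, ei, fj, gh, hi, hj, ij
  2-simplices (12): adi, adj, ahi, ahj, aij, bef, bei, cdf, cdi, dfj, dij, hij
  3-simplices (2): adij, ahij

giving chain groups C_0 ≅ Z^10, C_1 ≅ Z^21, C_2 ≅ Z^12, C_3 ≅ Z^2.

Boundary ∂_1: C_1 → C_0 is given by ∂[p,q] = [q] − [p].
As a 10×21 matrix over Z this has rank 9, with invariant factors (1,1,1,1,1,1,1,1,1).

∂_2: C_2 → C_1 sends each 2-simplex [p,q,r] to [q,r] − [p,r] + [p,q]. For instance
  ∂dij = ij − dj + di,
  ∂adi = di − ai + ad.
The 21×12 boundary matrix has rank 10 and Smith normal form diag(1,1,1,1,1,1,1,1,1,1).

∂_3: C_3 → C_2 sends each 3-simplex σ to the alternating sum Σ_i (−1)^i (σ with its i-th vertex removed). For instance
  ∂adij = dij − aij + adj − adi,
  ∂ahij = hij − aij + ahj − ahi.
The 12×2 boundary matrix has rank 2 and Smith normal form diag(1,1).

From H_k ≅ ker(∂_k) / im(∂_{k+1}) we obtain:

  H_0: rank C_0 − rank ∂_1 = 10 − 9 = 1, and the invariant factors of ∂_1 are all 1, so H_0 = Z.
  H_1: rank ker ∂_1 − rank ∂_2 = (21 − 9) − 10 = 2, and the invariant factors of ∂_2 are all 1, so H_1 = Z^2.
  H_2: rank ker ∂_2 − rank ∂_3 = (12 − 10) − 2 = 0, and the invariant factors of ∂_3 are all 1, so H_2 = 0.
  H_3: rank ker ∂_3 − rank ∂_4 = (2 − 2) − 0 = 0, and there is no ∂_4, so H_3 = 0.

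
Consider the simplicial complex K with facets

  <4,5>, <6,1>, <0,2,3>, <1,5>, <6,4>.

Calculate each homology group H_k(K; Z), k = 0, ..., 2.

Fix the vertex order 0 < 1 < 2 < 3 < 4 < 5 < 6 and write every simplex with vertices in increasing order. Then dim K = 2 and the simplices of K are:

  0-simplices (7): [0], [1], [2], [3], [4], [5], [6]
  1-simplices (7): [0,2], [0,3], [1,5], [1,6], [2,3], [4,5], [4,6]
  2-simplices (1): [0,2,3]

so the chain groups are C_0 ≅ Z^7, C_1 ≅ Z^7, C_2 ≅ Z^1.

∂_1: C_1 → C_0 sends each edge [p,q] (with p < q) to q − p. For instance
  ∂[4,5] = [5] − [4].
The resulting 7×7 matrix has rank 5, and its Smith normal form has invariant factors (1,1,1,1,1).

The boundary map ∂_2: C_2 → C_1 sends each 2-simplex [p,q,r] to [q,r] − [p,r] + [p,q]. For instance
  ∂[0,2,3] = [2,3] − [0,3] + [0,2].
The 7×1 boundary matrix has rank 1 and Smith normal form diag(1).

From H_k ≅ ker(∂_k) / im(∂_{k+1}) we obtain:

  H_0: rank C_0 − rank ∂_1 = 7 − 5 = 2, and the invariant factors of ∂_1 are all 1, so H_0 ≅ Z^2.
  H_1: rank ker ∂_1 − rank ∂_2 = (7 − 5) − 1 = 1, and the invariant factors of ∂_2 are all 1, so H_1 ≅ Z.
  H_2: rank ker ∂_2 − rank ∂_3 = (1 − 1) − 0 = 0, and there is no ∂_3, so H_2 ≅ 0.

As a check, the Euler characteristic is 7 − 7 + 1 = 1, which agrees with 2 − 1 + 0 = 1.

H_0 ≅ Z^2,  H_1 ≅ Z,  H_2 = 0.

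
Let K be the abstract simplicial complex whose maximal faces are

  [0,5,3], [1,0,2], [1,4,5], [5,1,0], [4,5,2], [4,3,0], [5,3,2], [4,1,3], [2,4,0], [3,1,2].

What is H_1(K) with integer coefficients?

Fix the vertex order 0 < 1 < 2 < 3 < 4 < 5 and write every simplex with vertices in increasing order. Then dim K = 2 and the simplices of K are:

  0-simplices (6): [0], [1], [2], [3], [4], [5]
  1-simplices (15): [0,1], [0,2], [0,3], [0,4], [0,5], [1,2], [1,3], [1,4], [1,5], [2,3], [2,4], [2,5], [3,4], [3,5], [4,5]
  2-simplices (10): [0,1,2], [0,1,5], [0,2,4], [0,3,4], [0,3,5], [1,2,3], [1,3,4], [1,4,5], [2,3,5], [2,4,5]

so the chain groups are C_0 ≅ Z^6, C_1 ≅ Z^15, C_2 ≅ Z^10.

Boundary ∂_1: C_1 → C_0 sends each edge [p,q] (with p < q) to q − p.
This gives a 6×15 integer matrix of rank 5; reducing to Smith normal form yields diagonal entries (1,1,1,1,1).

The boundary map ∂_2: C_2 → C_1 sends each 2-simplex [p,q,r] to [q,r] − [p,r] + [p,q]. For instance
  ∂[0,1,5] = [1,5] − [0,5] + [0,1],
  ∂[2,3,5] = [3,5] − [2,5] + [2,3].
As a 15×10 matrix over Z this has rank 10, with invariant factors (1,1,1,1,1,1,1,1,1,2).

Reading off H_k = ker ∂_k / im ∂_{k+1}:

  H_1: rank ker ∂_1 − rank ∂_2 = (15 − 5) − 10 = 0, and ∂_2 has invariant factor 2 > 1, so H_1 = Z/2.

H_1 ≅ Z/2.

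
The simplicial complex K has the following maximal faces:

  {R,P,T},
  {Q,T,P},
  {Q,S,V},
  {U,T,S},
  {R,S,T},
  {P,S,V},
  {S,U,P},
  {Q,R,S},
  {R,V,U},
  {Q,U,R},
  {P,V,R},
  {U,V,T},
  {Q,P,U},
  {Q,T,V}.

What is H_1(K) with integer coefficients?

We work with the vertex ordering P < Q < R < S < T < U < V. The simplices of K, each written with vertices in increasing order, are:

  0-simplices (7): P, Q, R, S, T, U, V
  1-simplices (21): PQ, PR, PS, PT, PU, PV, QR, QS, QT, QU, QV, RS, RT, RU, RV, ST, SU, SV, TU, TV, UV
  2-simplices (14): PQT, PQU, PRT, PRV, PSU, PSV, QRS, QRU, QSV, QTV, RST, RUV, STU, TUV

Hence C_0 ≅ Z^7, C_1 ≅ Z^21, C_2 ≅ Z^14.

∂_1: C_1 → C_0 sends each edge [p,q] (with p < q) to q − p.
As a 7×21 matrix over Z this has rank 6, with invariant factors (1,1,1,1,1,1).

The boundary map ∂_2: C_2 → C_1 acts by ∂[p,q,r] = [q,r] − [p,r] + [p,q]. For instance
  ∂QRS = RS − QS + QR,
  ∂PSU = SU − PU + PS.
This gives a 21×14 integer matrix of rank 13; reducing to Smith normal form yields diagonal entries (1,1,1,1,1,1,1,1,1,1,1,1,1).

Reading off H_k = ker ∂_k / im ∂_{k+1}:

  H_1: rank ker ∂_1 − rank ∂_2 = (21 − 6) − 13 = 2, and the invariant factors of ∂_2 are all 1, so H_1 ≅ Z^2.

H_1 ≅ Z^2.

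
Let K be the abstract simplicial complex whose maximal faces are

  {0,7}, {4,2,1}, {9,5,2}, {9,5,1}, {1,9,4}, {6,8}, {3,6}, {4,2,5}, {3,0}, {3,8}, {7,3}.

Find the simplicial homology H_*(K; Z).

H_0 ≅ Z^2,  H_1 ≅ Z^3,  H_2 = 0.

K has 10 vertices, 16 edges, 5 triangles.
rank ∂_0 = 0, rank ∂_1 = 8 ⇒ b_0 = 10 − 0 − 8 = 2; all invariant factors of ∂_1 are 1 so no torsion. So H_0 = Z^2.
rank ∂_1 = 8, rank ∂_2 = 5 ⇒ b_1 = 16 − 8 − 5 = 3; all invariant factors of ∂_2 are 1 so no torsion. So H_1 = Z^3.
rank ∂_2 = 5, rank ∂_3 = 0 ⇒ b_2 = 5 − 5 − 0 = 0. So H_2 = 0.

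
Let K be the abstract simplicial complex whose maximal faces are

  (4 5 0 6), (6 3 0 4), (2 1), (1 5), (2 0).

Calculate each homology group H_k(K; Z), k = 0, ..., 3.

K has 7 vertices, 12 edges, 7 triangles, 2 3-simplices.
rank ∂_0 = 0, rank ∂_1 = 6 ⇒ b_0 = 7 − 0 − 6 = 1; all invariant factors of ∂_1 are 1 so no torsion. So H_0 = Z.
rank ∂_1 = 6, rank ∂_2 = 5 ⇒ b_1 = 12 − 6 − 5 = 1; all invariant factors of ∂_2 are 1 so no torsion. So H_1 = Z.
rank ∂_2 = 5, rank ∂_3 = 2 ⇒ b_2 = 7 − 5 − 2 = 0; all invariant factors of ∂_3 are 1 so no torsion. So H_2 = 0.
rank ∂_3 = 2, rank ∂_4 = 0 ⇒ b_3 = 2 − 2 − 0 = 0. So H_3 = 0.

H_0 = Z,  H_1 = Z,  H_2 = 0,  H_3 = 0.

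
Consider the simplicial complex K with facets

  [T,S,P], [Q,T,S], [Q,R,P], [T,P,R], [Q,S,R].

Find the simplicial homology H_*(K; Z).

H_0 = Z,  H_1 = Z,  H_2 = 0.

Fix the vertex order P < Q < R < S < T and write every simplex with vertices in increasing order. Then dim K = 2 and the simplices of K are:

  0-simplices (5): P, Q, R, S, T
  1-simplices (10): PQ, PR, PS, PT, QR, QS, QT, RS, RT, ST
  2-simplices (5): PQR, PRT, PST, QRS, QST

giving chain groups C_0 ≅ Z^5, C_1 ≅ Z^10, C_2 ≅ Z^5.

The boundary map ∂_1: C_1 → C_0 maps an edge to its endpoints' difference, ∂[p,q] = q − p.
As a 5×10 matrix over Z this has rank 4, with invariant factors (1,1,1,1).

∂_2: C_2 → C_1 sends each 2-simplex [p,q,r] to [q,r] − [p,r] + [p,q]. For instance
  ∂PQR = QR − PR + PQ,
  ∂QST = ST − QT + QS.
This gives a 10×5 integer matrix of rank 5; reducing to Smith normal form yields diagonal entries (1,1,1,1,1).

Computing H_k = (kernel of ∂_k) / (image of ∂_{k+1}):

  H_0: rank C_0 − rank ∂_1 = 5 − 4 = 1, and the invariant factors of ∂_1 are all 1, so H_0 ≅ Z.
  H_1: rank ker ∂_1 − rank ∂_2 = (10 − 4) − 5 = 1, and the invariant factors of ∂_2 are all 1, so H_1 ≅ Z.
  H_2: rank ker ∂_2 − rank ∂_3 = (5 − 5) − 0 = 0, and there is no ∂_3, so H_2 ≅ 0.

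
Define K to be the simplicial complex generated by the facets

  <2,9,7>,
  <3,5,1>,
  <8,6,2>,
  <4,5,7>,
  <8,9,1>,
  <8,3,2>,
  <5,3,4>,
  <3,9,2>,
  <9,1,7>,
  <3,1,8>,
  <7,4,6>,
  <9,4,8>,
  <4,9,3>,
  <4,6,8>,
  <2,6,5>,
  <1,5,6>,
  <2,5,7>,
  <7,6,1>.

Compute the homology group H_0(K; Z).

K has 9 vertices, 27 edges, 18 triangles.
rank ∂_0 = 0, rank ∂_1 = 8 ⇒ b_0 = 9 − 0 − 8 = 1; all invariant factors of ∂_1 are 1 so no torsion. So H_0 ≅ Z.

H_0 ≅ Z.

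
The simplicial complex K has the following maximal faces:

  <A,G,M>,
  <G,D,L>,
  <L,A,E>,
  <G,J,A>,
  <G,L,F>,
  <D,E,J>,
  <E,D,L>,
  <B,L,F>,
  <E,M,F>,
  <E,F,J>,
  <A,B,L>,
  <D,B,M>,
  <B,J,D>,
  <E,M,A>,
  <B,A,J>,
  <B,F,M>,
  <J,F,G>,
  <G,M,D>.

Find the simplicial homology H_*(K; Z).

H_0 = Z,  H_1 = Z^2,  H_2 = Z.

We work with the vertex ordering A < B < D < E < F < G < J < L < M. The simplices of K, each written with vertices in increasing order, are:

  0-simplices (9): A, B, D, E, F, G, J, L, M
  1-simplices (27): AB, AE, AG, AJ, AL, AM, BD, BF, BJ, BL, BM, DE, DG, DJ, DL, DM, EF, EJ, EL, EM, FG, FJ, FL, FM, GJ, GL, GM
  2-simplices (18): ABJ, ABL, AEL, AEM, AGJ, AGM, BDJ, BDM, BFL, BFM, DEJ, DEL, DGL, DGM, EFJ, EFM, FGJ, FGL

Hence C_0 ≅ Z^9, C_1 ≅ Z^27, C_2 ≅ Z^18.

Boundary ∂_1: C_1 → C_0 sends each edge [p,q] (with p < q) to q − p. For instance
  ∂BM = M − B.
This gives a 9×27 integer matrix of rank 8; reducing to Smith normal form yields diagonal entries (1,1,1,1,1,1,1,1).

∂_2: C_2 → C_1 sends each 2-simplex [p,q,r] to [q,r] − [p,r] + [p,q]. For instance
  ∂BFM = FM − BM + BF,
  ∂FGL = GL − FL + FG.
As a 27×18 matrix over Z this has rank 17, with invariant factors (1,1,1,1,1,1,1,1,1,1,1,1,1,1,1,1,1).

Computing H_k = (kernel of ∂_k) / (image of ∂_{k+1}):

  H_0: rank C_0 − rank ∂_1 = 9 − 8 = 1, and the invariant factors of ∂_1 are all 1, so H_0 = Z.
  H_1: rank ker ∂_1 − rank ∂_2 = (27 − 8) − 17 = 2, and the invariant factors of ∂_2 are all 1, so H_1 = Z^2.
  H_2: rank ker ∂_2 − rank ∂_3 = (18 − 17) − 0 = 1, and there is no ∂_3, so H_2 = Z.

As a check, the Euler characteristic is 9 − 27 + 18 = 0, which agrees with 1 − 2 + 1 = 0.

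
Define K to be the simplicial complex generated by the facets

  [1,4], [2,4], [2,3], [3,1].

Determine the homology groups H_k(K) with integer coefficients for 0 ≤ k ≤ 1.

H_0 = Z,  H_1 = Z.

Order the vertices as 1 < 2 < 3 < 4. Listing each simplex with vertices in this order, K has dimension 1 with simplices:

  0-simplices (4): [1], [2], [3], [4]
  1-simplices (4): [1,3], [1,4], [2,3], [2,4]

Hence C_0 ≅ Z^4, C_1 ≅ Z^4.

The boundary map ∂_1: C_1 → C_0 sends each edge [p,q] (with p < q) to q − p. For instance
  ∂[2,3] = [3] − [2].
The resulting 4×4 matrix has rank 3, and its Smith normal form has invariant factors (1,1,1).

From H_k ≅ ker(∂_k) / im(∂_{k+1}) we obtain:

  H_0: rank C_0 − rank ∂_1 = 4 − 3 = 1, and the invariant factors of ∂_1 are all 1, so H_0 = Z.
  H_1: rank ker ∂_1 − rank ∂_2 = (4 − 3) − 0 = 1, and there is no ∂_2, so H_1 = Z.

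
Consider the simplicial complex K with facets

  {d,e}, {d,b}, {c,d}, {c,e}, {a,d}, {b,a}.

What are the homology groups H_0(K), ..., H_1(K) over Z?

H_0 ≅ Z,  H_1 ≅ Z^2.

Order the vertices as a < b < c < d < e. Listing each simplex with vertices in this order, K has dimension 1 with simplices:

  0-simplices (5): a, b, c, d, e
  1-simplices (6): ab, ad, bd, cd, ce, de

Hence C_0 ≅ Z^5, C_1 ≅ Z^6.

∂_1: C_1 → C_0 maps an edge to its endpoints' difference, ∂[p,q] = q − p.
The resulting 5×6 matrix has rank 4, and its Smith normal form has invariant factors (1,1,1,1).

Reading off H_k = ker ∂_k / im ∂_{k+1}:

  H_0: rank C_0 − rank ∂_1 = 5 − 4 = 1, and the invariant factors of ∂_1 are all 1, so H_0 ≅ Z.
  H_1: rank ker ∂_1 − rank ∂_2 = (6 − 4) − 0 = 2, and there is no ∂_2, so H_1 ≅ Z^2.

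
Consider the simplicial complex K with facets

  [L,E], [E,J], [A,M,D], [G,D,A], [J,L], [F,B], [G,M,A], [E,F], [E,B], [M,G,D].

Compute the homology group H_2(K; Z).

Take the total order A < B < D < E < F < G < J < L < M on the vertex set. Then K (dimension 2) consists of the simplices:

  0-simplices (9): A, B, D, E, F, G, J, L, M
  1-simplices (12): AD, AG, AM, BE, BF, DG, DM, EF, EJ, EL, GM, JL
  2-simplices (4): ADG, ADM, AGM, DGM

Hence C_0 ≅ Z^9, C_1 ≅ Z^12, C_2 ≅ Z^4.

Boundary ∂_1: C_1 → C_0 maps an edge to its endpoints' difference, ∂[p,q] = q − p. For instance
  ∂EJ = J − E.
The 9×12 boundary matrix has rank 7 and Smith normal form diag(1,1,1,1,1,1,1).

∂_2: C_2 → C_1 acts by ∂[p,q,r] = [q,r] − [p,r] + [p,q]. For instance
  ∂AGM = GM − AM + AG,
  ∂ADM = DM − AM + AD.
As a 12×4 matrix over Z this has rank 3, with invariant factors (1,1,1).

Now H_k = ker ∂_k / im ∂_{k+1}, so:

  H_2: rank ker ∂_2 − rank ∂_3 = (4 − 3) − 0 = 1, and there is no ∂_3, so H_2 ≅ Z.

H_2 ≅ Z.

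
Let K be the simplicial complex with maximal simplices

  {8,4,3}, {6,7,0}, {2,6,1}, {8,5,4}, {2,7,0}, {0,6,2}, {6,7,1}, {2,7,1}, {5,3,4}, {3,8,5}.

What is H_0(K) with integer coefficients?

H_0 ≅ Z^2.

Take the total order 0 < 1 < 2 < 3 < 4 < 5 < 6 < 7 < 8 on the vertex set. Then K (dimension 2) consists of the simplices:

  0-simplices (9): [0], [1], [2], [3], [4], [5], [6], [7], [8]
  1-simplices (15): [0,2], [0,6], [0,7], [1,2], [1,6], [1,7], [2,6], [2,7], [3,4], [3,5], [3,8], [4,5], [4,8], [5,8], [6,7]
  2-simplices (10): [0,2,6], [0,2,7], [0,6,7], [1,2,6], [1,2,7], [1,6,7], [3,4,5], [3,4,8], [3,5,8], [4,5,8]

so the chain groups are C_0 ≅ Z^9, C_1 ≅ Z^15, C_2 ≅ Z^10.

Boundary ∂_1: C_1 → C_0 sends each edge [p,q] (with p < q) to q − p.
This gives a 9×15 integer matrix of rank 7; reducing to Smith normal form yields diagonal entries (1,1,1,1,1,1,1).

∂_2: C_2 → C_1 sends each 2-simplex [p,q,r] to [q,r] − [p,r] + [p,q]. For instance
  ∂[0,6,7] = [6,7] − [0,7] + [0,6],
  ∂[0,2,7] = [2,7] − [0,7] + [0,2].
As a 15×10 matrix over Z this has rank 8, with invariant factors (1,1,1,1,1,1,1,1).

Computing H_k = (kernel of ∂_k) / (image of ∂_{k+1}):

  H_0: rank C_0 − rank ∂_1 = 9 − 7 = 2, and the invariant factors of ∂_1 are all 1, so H_0 = Z^2.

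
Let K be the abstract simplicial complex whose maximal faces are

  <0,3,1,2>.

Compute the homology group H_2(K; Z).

Take the total order 0 < 1 < 2 < 3 on the vertex set. Then K (dimension 3) consists of the simplices:

  0-simplices (4): [0], [1], [2], [3]
  1-simplices (6): [0,1], [0,2], [0,3], [1,2], [1,3], [2,3]
  2-simplices (4): [0,1,2], [0,1,3], [0,2,3], [1,2,3]
  3-simplices (1): [0,1,2,3]

giving chain groups C_0 ≅ Z^4, C_1 ≅ Z^6, C_2 ≅ Z^4, C_3 ≅ Z^1.

∂_1: C_1 → C_0 is given by ∂[p,q] = [q] − [p].
The resulting 4×6 matrix has rank 3, and its Smith normal form has invariant factors (1,1,1).

The boundary map ∂_2: C_2 → C_1 acts by ∂[p,q,r] = [q,r] − [p,r] + [p,q]. For instance
  ∂[0,1,3] = [1,3] − [0,3] + [0,1],
  ∂[0,1,2] = [1,2] − [0,2] + [0,1].
As a 6×4 matrix over Z this has rank 3, with invariant factors (1,1,1).

Boundary ∂_3: C_3 → C_2 sends each 3-simplex σ to the alternating sum Σ_i (−1)^i (σ with its i-th vertex removed). For instance
  ∂[0,1,2,3] = [1,2,3] − [0,2,3] + [0,1,3] − [0,1,2].
This gives a 4×1 integer matrix of rank 1; reducing to Smith normal form yields diagonal entries (1).

From H_k ≅ ker(∂_k) / im(∂_{k+1}) we obtain:

  H_2: rank ker ∂_2 − rank ∂_3 = (4 − 3) − 1 = 0, and the invariant factors of ∂_3 are all 1, so H_2 ≅ 0.

H_2 = 0.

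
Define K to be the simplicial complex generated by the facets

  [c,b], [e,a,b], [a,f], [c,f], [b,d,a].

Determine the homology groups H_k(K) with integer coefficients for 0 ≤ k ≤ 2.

H_0 ≅ Z,  H_1 ≅ Z,  H_2 = 0.

We work with the vertex ordering a < b < c < d < e < f. The simplices of K, each written with vertices in increasing order, are:

  0-simplices (6): a, b, c, d, e, f
  1-simplices (8): ab, ad, ae, af, bc, bd, be, cf
  2-simplices (2): abd, abe

giving chain groups C_0 ≅ Z^6, C_1 ≅ Z^8, C_2 ≅ Z^2.

∂_1: C_1 → C_0 is given by ∂[p,q] = [q] − [p]. For instance
  ∂af = f − a.
As a 6×8 matrix over Z this has rank 5, with invariant factors (1,1,1,1,1).

The boundary map ∂_2: C_2 → C_1 acts by ∂[p,q,r] = [q,r] − [p,r] + [p,q]. For instance
  ∂abe = be − ae + ab,
  ∂abd = bd − ad + ab.
This gives a 8×2 integer matrix of rank 2; reducing to Smith normal form yields diagonal entries (1,1).

From H_k ≅ ker(∂_k) / im(∂_{k+1}) we obtain:

  H_0: rank C_0 − rank ∂_1 = 6 − 5 = 1, and the invariant factors of ∂_1 are all 1, so H_0 = Z.
  H_1: rank ker ∂_1 − rank ∂_2 = (8 − 5) − 2 = 1, and the invariant factors of ∂_2 are all 1, so H_1 = Z.
  H_2: rank ker ∂_2 − rank ∂_3 = (2 − 2) − 0 = 0, and there is no ∂_3, so H_2 = 0.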